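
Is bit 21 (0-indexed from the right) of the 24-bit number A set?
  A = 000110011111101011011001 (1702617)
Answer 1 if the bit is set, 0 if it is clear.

Bit 21 is the 22nd from the right.
  000110011111101011011001
    ^
That bit is 0.

Answer: 0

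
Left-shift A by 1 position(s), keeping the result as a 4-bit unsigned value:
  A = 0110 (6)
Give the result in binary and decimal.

Shift left by 1: drop the top 1 bit(s), append 1 zero(s) on the right.
  0110  ->  discard [0], keep [110], append 0
= 1100

Answer: 1100 (12)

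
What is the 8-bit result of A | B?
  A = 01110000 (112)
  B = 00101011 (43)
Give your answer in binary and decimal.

Apply | to each column (1 where either bit is 1):
  01110000
| 00101011
----------
  01111011

Answer: 01111011 (123)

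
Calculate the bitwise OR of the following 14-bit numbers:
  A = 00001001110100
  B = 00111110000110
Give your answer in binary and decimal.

Apply | to each column (1 where either bit is 1):
  00001001110100
| 00111110000110
----------------
  00111111110110

Answer: 00111111110110 (4086)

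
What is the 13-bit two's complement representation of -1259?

1. Binary of +1259:  0010011101011
2. Invert bits:     1101100010100
3. Add 1:           1101100010101

Answer: 1101100010101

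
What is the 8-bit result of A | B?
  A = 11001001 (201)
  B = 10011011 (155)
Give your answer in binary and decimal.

Apply | to each column (1 where either bit is 1):
  11001001
| 10011011
----------
  11011011

Answer: 11011011 (219)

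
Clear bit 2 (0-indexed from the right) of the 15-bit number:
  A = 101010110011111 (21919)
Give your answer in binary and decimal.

Mask = ~(1 << 2) = 111111111111011
Bit 2 of A is 1, so AND-ing with the mask clears it to 0.
  101010110011111
& 111111111111011
-----------------
  101010110011011

Answer: 101010110011011 (21915)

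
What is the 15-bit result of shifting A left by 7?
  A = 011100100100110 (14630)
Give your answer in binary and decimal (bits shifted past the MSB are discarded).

Shift left by 7: drop the top 7 bit(s), append 7 zero(s) on the right.
  011100100100110  ->  discard [0111001], keep [00100110], append 0000000
= 001001100000000

Answer: 001001100000000 (4864)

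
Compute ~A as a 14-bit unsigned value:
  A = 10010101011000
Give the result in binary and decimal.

Flip each bit (0->1, 1->0):
  10010101011000
  01101010100111

Answer: 01101010100111 (6823)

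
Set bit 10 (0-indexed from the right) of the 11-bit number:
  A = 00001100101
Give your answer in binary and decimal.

Mask = 1 << 10 = 10000000000
Bit 10 of A is 0, so OR-ing with the mask flips it to 1.
  00001100101
| 10000000000
-------------
  10001100101

Answer: 10001100101 (1125)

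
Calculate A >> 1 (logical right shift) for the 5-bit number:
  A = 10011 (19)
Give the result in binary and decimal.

Logical shift right by 1: drop the bottom 1 bit(s), prepend 1 zero(s) on the left.
  10011  ->  keep [1001], discard [1], prepend 0
= 01001

Answer: 01001 (9)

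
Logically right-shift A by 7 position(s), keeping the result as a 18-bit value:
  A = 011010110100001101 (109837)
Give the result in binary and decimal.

Logical shift right by 7: drop the bottom 7 bit(s), prepend 7 zero(s) on the left.
  011010110100001101  ->  keep [01101011010], discard [0001101], prepend 0000000
= 000000001101011010

Answer: 000000001101011010 (858)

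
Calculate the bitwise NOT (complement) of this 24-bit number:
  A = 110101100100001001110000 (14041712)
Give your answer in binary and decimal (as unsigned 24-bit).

Flip each bit (0->1, 1->0):
  110101100100001001110000
  001010011011110110001111

Answer: 001010011011110110001111 (2735503)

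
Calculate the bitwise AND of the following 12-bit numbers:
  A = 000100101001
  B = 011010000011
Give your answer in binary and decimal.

Apply & to each column (1 only where both bits are 1):
  000100101001
& 011010000011
--------------
  000000000001

Answer: 000000000001 (1)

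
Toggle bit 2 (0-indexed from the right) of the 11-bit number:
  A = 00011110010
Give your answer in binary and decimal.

Mask = 1 << 2 = 00000000100
Bit 2 of A is 0; XOR with the mask flips it to 1.
  00011110010
^ 00000000100
-------------
  00011110110

Answer: 00011110110 (246)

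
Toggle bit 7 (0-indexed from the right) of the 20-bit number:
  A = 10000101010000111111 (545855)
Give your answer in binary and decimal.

Mask = 1 << 7 = 00000000000010000000
Bit 7 of A is 0; XOR with the mask flips it to 1.
  10000101010000111111
^ 00000000000010000000
----------------------
  10000101010010111111

Answer: 10000101010010111111 (545983)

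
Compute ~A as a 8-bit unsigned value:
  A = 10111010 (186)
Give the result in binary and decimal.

Flip each bit (0->1, 1->0):
  10111010
  01000101

Answer: 01000101 (69)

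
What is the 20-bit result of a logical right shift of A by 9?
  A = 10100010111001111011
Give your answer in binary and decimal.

Logical shift right by 9: drop the bottom 9 bit(s), prepend 9 zero(s) on the left.
  10100010111001111011  ->  keep [10100010111], discard [001111011], prepend 000000000
= 00000000010100010111

Answer: 00000000010100010111 (1303)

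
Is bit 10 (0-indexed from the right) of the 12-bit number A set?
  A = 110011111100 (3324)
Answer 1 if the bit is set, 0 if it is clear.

Bit 10 is the 11th from the right.
  110011111100
   ^
That bit is 1.

Answer: 1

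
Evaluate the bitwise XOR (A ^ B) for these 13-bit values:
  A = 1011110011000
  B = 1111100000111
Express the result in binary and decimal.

Apply ^ to each column (1 where bits differ):
  1011110011000
^ 1111100000111
---------------
  0100010011111

Answer: 0100010011111 (2207)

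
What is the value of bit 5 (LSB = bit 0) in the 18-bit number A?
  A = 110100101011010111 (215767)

Bit 5 is the 6th from the right.
  110100101011010111
              ^
That bit is 0.

Answer: 0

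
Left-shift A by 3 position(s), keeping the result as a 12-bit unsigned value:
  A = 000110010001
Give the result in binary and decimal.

Shift left by 3: drop the top 3 bit(s), append 3 zero(s) on the right.
  000110010001  ->  discard [000], keep [110010001], append 000
= 110010001000

Answer: 110010001000 (3208)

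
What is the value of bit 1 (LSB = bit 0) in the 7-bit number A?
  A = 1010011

Bit 1 is the 2nd from the right.
  1010011
       ^
That bit is 1.

Answer: 1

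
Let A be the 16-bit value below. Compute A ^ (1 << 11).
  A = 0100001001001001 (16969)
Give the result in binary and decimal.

Mask = 1 << 11 = 0000100000000000
Bit 11 of A is 0; XOR with the mask flips it to 1.
  0100001001001001
^ 0000100000000000
------------------
  0100101001001001

Answer: 0100101001001001 (19017)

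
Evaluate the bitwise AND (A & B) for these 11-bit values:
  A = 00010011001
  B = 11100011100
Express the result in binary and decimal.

Apply & to each column (1 only where both bits are 1):
  00010011001
& 11100011100
-------------
  00000011000

Answer: 00000011000 (24)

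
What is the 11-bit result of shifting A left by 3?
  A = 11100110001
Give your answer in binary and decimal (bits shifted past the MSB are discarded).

Shift left by 3: drop the top 3 bit(s), append 3 zero(s) on the right.
  11100110001  ->  discard [111], keep [00110001], append 000
= 00110001000

Answer: 00110001000 (392)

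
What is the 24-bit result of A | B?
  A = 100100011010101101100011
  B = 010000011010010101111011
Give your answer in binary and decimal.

Apply | to each column (1 where either bit is 1):
  100100011010101101100011
| 010000011010010101111011
--------------------------
  110100011010111101111011

Answer: 110100011010111101111011 (13741947)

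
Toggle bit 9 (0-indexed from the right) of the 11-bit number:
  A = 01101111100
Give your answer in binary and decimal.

Mask = 1 << 9 = 01000000000
Bit 9 of A is 1; XOR with the mask flips it to 0.
  01101111100
^ 01000000000
-------------
  00101111100

Answer: 00101111100 (380)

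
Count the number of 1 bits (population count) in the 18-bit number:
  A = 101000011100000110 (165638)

101000011100000110
1-bits at positions (from bit 0 = LSB): 1, 2, 8, 9, 10, 15, 17
Count = 7

Answer: 7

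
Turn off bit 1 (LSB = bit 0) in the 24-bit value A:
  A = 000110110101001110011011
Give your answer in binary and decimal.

Mask = ~(1 << 1) = 111111111111111111111101
Bit 1 of A is 1, so AND-ing with the mask clears it to 0.
  000110110101001110011011
& 111111111111111111111101
--------------------------
  000110110101001110011001

Answer: 000110110101001110011001 (1790873)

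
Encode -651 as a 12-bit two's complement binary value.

1. Binary of +651:  001010001011
2. Invert bits:     110101110100
3. Add 1:           110101110101

Answer: 110101110101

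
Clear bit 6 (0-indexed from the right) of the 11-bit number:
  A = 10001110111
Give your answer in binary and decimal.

Mask = ~(1 << 6) = 11110111111
Bit 6 of A is 1, so AND-ing with the mask clears it to 0.
  10001110111
& 11110111111
-------------
  10000110111

Answer: 10000110111 (1079)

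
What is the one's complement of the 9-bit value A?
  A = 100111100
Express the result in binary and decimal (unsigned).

Flip each bit (0->1, 1->0):
  100111100
  011000011

Answer: 011000011 (195)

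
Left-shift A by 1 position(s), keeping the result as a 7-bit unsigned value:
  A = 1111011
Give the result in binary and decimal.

Shift left by 1: drop the top 1 bit(s), append 1 zero(s) on the right.
  1111011  ->  discard [1], keep [111011], append 0
= 1110110

Answer: 1110110 (118)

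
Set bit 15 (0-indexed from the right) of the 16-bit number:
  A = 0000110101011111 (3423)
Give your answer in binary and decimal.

Mask = 1 << 15 = 1000000000000000
Bit 15 of A is 0, so OR-ing with the mask flips it to 1.
  0000110101011111
| 1000000000000000
------------------
  1000110101011111

Answer: 1000110101011111 (36191)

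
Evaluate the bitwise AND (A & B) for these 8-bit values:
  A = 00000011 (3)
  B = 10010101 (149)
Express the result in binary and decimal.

Apply & to each column (1 only where both bits are 1):
  00000011
& 10010101
----------
  00000001

Answer: 00000001 (1)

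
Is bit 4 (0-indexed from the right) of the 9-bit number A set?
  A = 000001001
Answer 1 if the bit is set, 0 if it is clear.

Bit 4 is the 5th from the right.
  000001001
      ^
That bit is 0.

Answer: 0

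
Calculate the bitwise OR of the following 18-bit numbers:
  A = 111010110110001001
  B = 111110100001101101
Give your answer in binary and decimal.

Apply | to each column (1 where either bit is 1):
  111010110110001001
| 111110100001101101
--------------------
  111110110111101101

Answer: 111110110111101101 (257517)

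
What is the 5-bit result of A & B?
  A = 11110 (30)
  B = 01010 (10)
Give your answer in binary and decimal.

Apply & to each column (1 only where both bits are 1):
  11110
& 01010
-------
  01010

Answer: 01010 (10)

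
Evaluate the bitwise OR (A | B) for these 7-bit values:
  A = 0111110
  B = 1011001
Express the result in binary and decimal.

Apply | to each column (1 where either bit is 1):
  0111110
| 1011001
---------
  1111111

Answer: 1111111 (127)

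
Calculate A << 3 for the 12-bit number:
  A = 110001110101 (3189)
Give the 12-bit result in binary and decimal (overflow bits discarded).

Shift left by 3: drop the top 3 bit(s), append 3 zero(s) on the right.
  110001110101  ->  discard [110], keep [001110101], append 000
= 001110101000

Answer: 001110101000 (936)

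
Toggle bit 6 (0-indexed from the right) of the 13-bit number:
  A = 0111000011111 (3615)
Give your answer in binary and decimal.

Mask = 1 << 6 = 0000001000000
Bit 6 of A is 0; XOR with the mask flips it to 1.
  0111000011111
^ 0000001000000
---------------
  0111001011111

Answer: 0111001011111 (3679)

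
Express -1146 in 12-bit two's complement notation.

1. Binary of +1146:  010001111010
2. Invert bits:     101110000101
3. Add 1:           101110000110

Answer: 101110000110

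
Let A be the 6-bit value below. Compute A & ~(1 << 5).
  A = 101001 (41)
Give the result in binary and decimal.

Mask = ~(1 << 5) = 011111
Bit 5 of A is 1, so AND-ing with the mask clears it to 0.
  101001
& 011111
--------
  001001

Answer: 001001 (9)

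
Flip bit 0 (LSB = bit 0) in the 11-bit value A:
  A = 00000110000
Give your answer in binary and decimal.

Mask = 1 << 0 = 00000000001
Bit 0 of A is 0; XOR with the mask flips it to 1.
  00000110000
^ 00000000001
-------------
  00000110001

Answer: 00000110001 (49)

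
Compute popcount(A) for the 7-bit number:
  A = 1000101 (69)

1000101
1-bits at positions (from bit 0 = LSB): 0, 2, 6
Count = 3

Answer: 3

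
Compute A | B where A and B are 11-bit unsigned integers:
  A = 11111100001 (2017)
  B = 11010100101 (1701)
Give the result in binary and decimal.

Apply | to each column (1 where either bit is 1):
  11111100001
| 11010100101
-------------
  11111100101

Answer: 11111100101 (2021)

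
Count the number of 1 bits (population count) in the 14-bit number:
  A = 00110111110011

00110111110011
1-bits at positions (from bit 0 = LSB): 0, 1, 4, 5, 6, 7, 8, 10, 11
Count = 9

Answer: 9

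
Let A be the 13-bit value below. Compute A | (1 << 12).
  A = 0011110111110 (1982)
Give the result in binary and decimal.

Mask = 1 << 12 = 1000000000000
Bit 12 of A is 0, so OR-ing with the mask flips it to 1.
  0011110111110
| 1000000000000
---------------
  1011110111110

Answer: 1011110111110 (6078)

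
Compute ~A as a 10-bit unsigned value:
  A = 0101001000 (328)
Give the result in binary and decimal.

Flip each bit (0->1, 1->0):
  0101001000
  1010110111

Answer: 1010110111 (695)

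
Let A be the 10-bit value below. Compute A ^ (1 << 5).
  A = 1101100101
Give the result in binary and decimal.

Mask = 1 << 5 = 0000100000
Bit 5 of A is 1; XOR with the mask flips it to 0.
  1101100101
^ 0000100000
------------
  1101000101

Answer: 1101000101 (837)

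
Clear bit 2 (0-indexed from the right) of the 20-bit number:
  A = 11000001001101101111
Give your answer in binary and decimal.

Mask = ~(1 << 2) = 11111111111111111011
Bit 2 of A is 1, so AND-ing with the mask clears it to 0.
  11000001001101101111
& 11111111111111111011
----------------------
  11000001001101101011

Answer: 11000001001101101011 (791403)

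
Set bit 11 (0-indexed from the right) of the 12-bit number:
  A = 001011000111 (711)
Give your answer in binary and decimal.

Mask = 1 << 11 = 100000000000
Bit 11 of A is 0, so OR-ing with the mask flips it to 1.
  001011000111
| 100000000000
--------------
  101011000111

Answer: 101011000111 (2759)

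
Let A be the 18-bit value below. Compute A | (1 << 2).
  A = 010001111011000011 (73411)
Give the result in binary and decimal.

Mask = 1 << 2 = 000000000000000100
Bit 2 of A is 0, so OR-ing with the mask flips it to 1.
  010001111011000011
| 000000000000000100
--------------------
  010001111011000111

Answer: 010001111011000111 (73415)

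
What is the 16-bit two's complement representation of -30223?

1. Binary of +30223:  0111011000001111
2. Invert bits:     1000100111110000
3. Add 1:           1000100111110001

Answer: 1000100111110001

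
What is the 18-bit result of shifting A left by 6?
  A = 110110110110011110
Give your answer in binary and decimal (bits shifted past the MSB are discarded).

Shift left by 6: drop the top 6 bit(s), append 6 zero(s) on the right.
  110110110110011110  ->  discard [110110], keep [110110011110], append 000000
= 110110011110000000

Answer: 110110011110000000 (223104)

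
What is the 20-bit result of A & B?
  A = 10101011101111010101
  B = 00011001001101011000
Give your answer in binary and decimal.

Apply & to each column (1 only where both bits are 1):
  10101011101111010101
& 00011001001101011000
----------------------
  00001001001101010000

Answer: 00001001001101010000 (37712)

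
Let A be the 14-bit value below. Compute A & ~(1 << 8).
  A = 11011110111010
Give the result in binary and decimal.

Mask = ~(1 << 8) = 11111011111111
Bit 8 of A is 1, so AND-ing with the mask clears it to 0.
  11011110111010
& 11111011111111
----------------
  11011010111010

Answer: 11011010111010 (14010)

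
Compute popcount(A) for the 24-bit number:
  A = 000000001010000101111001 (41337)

000000001010000101111001
1-bits at positions (from bit 0 = LSB): 0, 3, 4, 5, 6, 8, 13, 15
Count = 8

Answer: 8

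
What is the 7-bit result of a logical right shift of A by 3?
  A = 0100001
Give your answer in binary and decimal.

Logical shift right by 3: drop the bottom 3 bit(s), prepend 3 zero(s) on the left.
  0100001  ->  keep [0100], discard [001], prepend 000
= 0000100

Answer: 0000100 (4)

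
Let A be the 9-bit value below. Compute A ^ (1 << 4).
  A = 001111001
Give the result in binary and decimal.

Mask = 1 << 4 = 000010000
Bit 4 of A is 1; XOR with the mask flips it to 0.
  001111001
^ 000010000
-----------
  001101001

Answer: 001101001 (105)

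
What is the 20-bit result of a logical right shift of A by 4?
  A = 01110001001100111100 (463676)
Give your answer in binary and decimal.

Logical shift right by 4: drop the bottom 4 bit(s), prepend 4 zero(s) on the left.
  01110001001100111100  ->  keep [0111000100110011], discard [1100], prepend 0000
= 00000111000100110011

Answer: 00000111000100110011 (28979)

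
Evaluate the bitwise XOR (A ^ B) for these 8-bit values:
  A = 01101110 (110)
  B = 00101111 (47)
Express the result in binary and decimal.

Apply ^ to each column (1 where bits differ):
  01101110
^ 00101111
----------
  01000001

Answer: 01000001 (65)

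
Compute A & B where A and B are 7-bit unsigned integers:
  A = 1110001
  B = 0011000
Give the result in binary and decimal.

Apply & to each column (1 only where both bits are 1):
  1110001
& 0011000
---------
  0010000

Answer: 0010000 (16)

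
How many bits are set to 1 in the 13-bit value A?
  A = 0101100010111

0101100010111
1-bits at positions (from bit 0 = LSB): 0, 1, 2, 4, 8, 9, 11
Count = 7

Answer: 7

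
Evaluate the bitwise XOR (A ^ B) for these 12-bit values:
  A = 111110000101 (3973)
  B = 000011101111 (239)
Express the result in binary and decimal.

Apply ^ to each column (1 where bits differ):
  111110000101
^ 000011101111
--------------
  111101101010

Answer: 111101101010 (3946)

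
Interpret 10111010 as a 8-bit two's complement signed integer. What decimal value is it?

MSB is 1, so the value is negative. Find the magnitude:
1. Invert bits:  01000101
2. Add 1:        01000110  = 70
3. Apply sign:   -70

Answer: -70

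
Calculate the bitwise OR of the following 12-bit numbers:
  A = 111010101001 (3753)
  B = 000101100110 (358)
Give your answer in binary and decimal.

Apply | to each column (1 where either bit is 1):
  111010101001
| 000101100110
--------------
  111111101111

Answer: 111111101111 (4079)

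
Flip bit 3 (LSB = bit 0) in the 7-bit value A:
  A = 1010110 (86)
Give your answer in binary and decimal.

Mask = 1 << 3 = 0001000
Bit 3 of A is 0; XOR with the mask flips it to 1.
  1010110
^ 0001000
---------
  1011110

Answer: 1011110 (94)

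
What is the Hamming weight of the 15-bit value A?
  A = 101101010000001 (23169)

101101010000001
1-bits at positions (from bit 0 = LSB): 0, 7, 9, 11, 12, 14
Count = 6

Answer: 6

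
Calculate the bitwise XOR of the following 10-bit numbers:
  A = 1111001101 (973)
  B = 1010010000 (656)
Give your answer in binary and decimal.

Apply ^ to each column (1 where bits differ):
  1111001101
^ 1010010000
------------
  0101011101

Answer: 0101011101 (349)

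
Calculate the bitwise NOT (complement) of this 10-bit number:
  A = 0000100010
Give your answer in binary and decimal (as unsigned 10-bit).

Flip each bit (0->1, 1->0):
  0000100010
  1111011101

Answer: 1111011101 (989)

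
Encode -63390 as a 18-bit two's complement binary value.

1. Binary of +63390:  001111011110011110
2. Invert bits:     110000100001100001
3. Add 1:           110000100001100010

Answer: 110000100001100010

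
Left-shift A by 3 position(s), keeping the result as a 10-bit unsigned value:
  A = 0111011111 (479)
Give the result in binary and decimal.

Shift left by 3: drop the top 3 bit(s), append 3 zero(s) on the right.
  0111011111  ->  discard [011], keep [1011111], append 000
= 1011111000

Answer: 1011111000 (760)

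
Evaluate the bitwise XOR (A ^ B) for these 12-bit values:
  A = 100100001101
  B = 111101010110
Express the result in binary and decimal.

Apply ^ to each column (1 where bits differ):
  100100001101
^ 111101010110
--------------
  011001011011

Answer: 011001011011 (1627)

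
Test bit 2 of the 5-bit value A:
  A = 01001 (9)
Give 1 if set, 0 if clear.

Bit 2 is the 3rd from the right.
  01001
    ^
That bit is 0.

Answer: 0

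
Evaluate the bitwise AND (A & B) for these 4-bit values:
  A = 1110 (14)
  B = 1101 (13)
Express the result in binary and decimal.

Apply & to each column (1 only where both bits are 1):
  1110
& 1101
------
  1100

Answer: 1100 (12)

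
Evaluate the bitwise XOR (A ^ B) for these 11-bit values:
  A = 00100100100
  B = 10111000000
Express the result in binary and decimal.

Apply ^ to each column (1 where bits differ):
  00100100100
^ 10111000000
-------------
  10011100100

Answer: 10011100100 (1252)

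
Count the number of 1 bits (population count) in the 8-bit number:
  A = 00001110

00001110
1-bits at positions (from bit 0 = LSB): 1, 2, 3
Count = 3

Answer: 3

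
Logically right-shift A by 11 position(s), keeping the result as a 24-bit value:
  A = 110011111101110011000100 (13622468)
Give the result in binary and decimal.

Logical shift right by 11: drop the bottom 11 bit(s), prepend 11 zero(s) on the left.
  110011111101110011000100  ->  keep [1100111111011], discard [10011000100], prepend 00000000000
= 000000000001100111111011

Answer: 000000000001100111111011 (6651)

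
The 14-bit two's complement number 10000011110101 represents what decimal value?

MSB is 1, so the value is negative. Find the magnitude:
1. Invert bits:  01111100001010
2. Add 1:        01111100001011  = 7947
3. Apply sign:   -7947

Answer: -7947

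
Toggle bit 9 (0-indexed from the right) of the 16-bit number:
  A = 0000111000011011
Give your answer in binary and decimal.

Mask = 1 << 9 = 0000001000000000
Bit 9 of A is 1; XOR with the mask flips it to 0.
  0000111000011011
^ 0000001000000000
------------------
  0000110000011011

Answer: 0000110000011011 (3099)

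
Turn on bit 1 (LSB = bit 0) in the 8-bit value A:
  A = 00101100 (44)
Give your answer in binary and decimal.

Mask = 1 << 1 = 00000010
Bit 1 of A is 0, so OR-ing with the mask flips it to 1.
  00101100
| 00000010
----------
  00101110

Answer: 00101110 (46)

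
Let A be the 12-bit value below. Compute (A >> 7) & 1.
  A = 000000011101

Bit 7 is the 8th from the right.
  000000011101
      ^
That bit is 0.

Answer: 0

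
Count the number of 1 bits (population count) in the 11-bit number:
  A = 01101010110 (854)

01101010110
1-bits at positions (from bit 0 = LSB): 1, 2, 4, 6, 8, 9
Count = 6

Answer: 6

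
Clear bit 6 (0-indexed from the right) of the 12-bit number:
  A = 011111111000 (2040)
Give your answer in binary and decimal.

Mask = ~(1 << 6) = 111110111111
Bit 6 of A is 1, so AND-ing with the mask clears it to 0.
  011111111000
& 111110111111
--------------
  011110111000

Answer: 011110111000 (1976)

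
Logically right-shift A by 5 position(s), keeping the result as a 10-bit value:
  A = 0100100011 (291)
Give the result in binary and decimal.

Logical shift right by 5: drop the bottom 5 bit(s), prepend 5 zero(s) on the left.
  0100100011  ->  keep [01001], discard [00011], prepend 00000
= 0000001001

Answer: 0000001001 (9)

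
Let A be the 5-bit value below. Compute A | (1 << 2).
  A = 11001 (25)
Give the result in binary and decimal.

Mask = 1 << 2 = 00100
Bit 2 of A is 0, so OR-ing with the mask flips it to 1.
  11001
| 00100
-------
  11101

Answer: 11101 (29)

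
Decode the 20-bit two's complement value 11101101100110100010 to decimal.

MSB is 1, so the value is negative. Find the magnitude:
1. Invert bits:  00010010011001011101
2. Add 1:        00010010011001011110  = 75358
3. Apply sign:   -75358

Answer: -75358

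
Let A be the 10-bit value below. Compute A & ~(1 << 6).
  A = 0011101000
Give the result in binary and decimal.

Mask = ~(1 << 6) = 1110111111
Bit 6 of A is 1, so AND-ing with the mask clears it to 0.
  0011101000
& 1110111111
------------
  0010101000

Answer: 0010101000 (168)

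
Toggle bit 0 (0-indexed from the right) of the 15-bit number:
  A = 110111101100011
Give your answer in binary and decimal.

Mask = 1 << 0 = 000000000000001
Bit 0 of A is 1; XOR with the mask flips it to 0.
  110111101100011
^ 000000000000001
-----------------
  110111101100010

Answer: 110111101100010 (28514)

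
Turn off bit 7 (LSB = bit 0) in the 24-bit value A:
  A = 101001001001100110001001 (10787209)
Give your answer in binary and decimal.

Mask = ~(1 << 7) = 111111111111111101111111
Bit 7 of A is 1, so AND-ing with the mask clears it to 0.
  101001001001100110001001
& 111111111111111101111111
--------------------------
  101001001001100100001001

Answer: 101001001001100100001001 (10787081)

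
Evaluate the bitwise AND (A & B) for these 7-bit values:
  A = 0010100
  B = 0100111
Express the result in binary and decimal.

Apply & to each column (1 only where both bits are 1):
  0010100
& 0100111
---------
  0000100

Answer: 0000100 (4)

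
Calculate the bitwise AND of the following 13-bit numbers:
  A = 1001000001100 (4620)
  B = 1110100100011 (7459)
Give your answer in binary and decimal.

Apply & to each column (1 only where both bits are 1):
  1001000001100
& 1110100100011
---------------
  1000000000000

Answer: 1000000000000 (4096)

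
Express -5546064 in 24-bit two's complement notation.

1. Binary of +5546064:  010101001010000001010000
2. Invert bits:     101010110101111110101111
3. Add 1:           101010110101111110110000

Answer: 101010110101111110110000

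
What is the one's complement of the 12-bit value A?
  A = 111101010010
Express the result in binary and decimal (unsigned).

Flip each bit (0->1, 1->0):
  111101010010
  000010101101

Answer: 000010101101 (173)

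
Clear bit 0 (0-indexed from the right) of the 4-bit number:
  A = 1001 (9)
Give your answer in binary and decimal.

Mask = ~(1 << 0) = 1110
Bit 0 of A is 1, so AND-ing with the mask clears it to 0.
  1001
& 1110
------
  1000

Answer: 1000 (8)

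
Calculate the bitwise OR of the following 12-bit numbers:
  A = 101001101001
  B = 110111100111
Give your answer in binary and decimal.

Apply | to each column (1 where either bit is 1):
  101001101001
| 110111100111
--------------
  111111101111

Answer: 111111101111 (4079)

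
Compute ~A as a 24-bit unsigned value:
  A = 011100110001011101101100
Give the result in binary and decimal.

Flip each bit (0->1, 1->0):
  011100110001011101101100
  100011001110100010010011

Answer: 100011001110100010010011 (9234579)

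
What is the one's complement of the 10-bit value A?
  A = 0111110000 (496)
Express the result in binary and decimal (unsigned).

Flip each bit (0->1, 1->0):
  0111110000
  1000001111

Answer: 1000001111 (527)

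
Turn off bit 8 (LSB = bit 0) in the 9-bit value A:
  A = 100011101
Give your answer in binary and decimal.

Mask = ~(1 << 8) = 011111111
Bit 8 of A is 1, so AND-ing with the mask clears it to 0.
  100011101
& 011111111
-----------
  000011101

Answer: 000011101 (29)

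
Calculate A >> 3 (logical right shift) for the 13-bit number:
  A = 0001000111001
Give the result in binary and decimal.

Logical shift right by 3: drop the bottom 3 bit(s), prepend 3 zero(s) on the left.
  0001000111001  ->  keep [0001000111], discard [001], prepend 000
= 0000001000111

Answer: 0000001000111 (71)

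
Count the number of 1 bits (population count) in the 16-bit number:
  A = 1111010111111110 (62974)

1111010111111110
1-bits at positions (from bit 0 = LSB): 1, 2, 3, 4, 5, 6, 7, 8, 10, 12, 13, 14, 15
Count = 13

Answer: 13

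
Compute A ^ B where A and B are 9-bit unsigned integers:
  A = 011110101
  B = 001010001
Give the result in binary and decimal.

Apply ^ to each column (1 where bits differ):
  011110101
^ 001010001
-----------
  010100100

Answer: 010100100 (164)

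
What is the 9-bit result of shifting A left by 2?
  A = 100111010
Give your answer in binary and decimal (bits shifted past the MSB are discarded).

Shift left by 2: drop the top 2 bit(s), append 2 zero(s) on the right.
  100111010  ->  discard [10], keep [0111010], append 00
= 011101000

Answer: 011101000 (232)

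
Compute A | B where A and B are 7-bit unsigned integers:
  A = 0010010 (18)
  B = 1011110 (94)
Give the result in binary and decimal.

Apply | to each column (1 where either bit is 1):
  0010010
| 1011110
---------
  1011110

Answer: 1011110 (94)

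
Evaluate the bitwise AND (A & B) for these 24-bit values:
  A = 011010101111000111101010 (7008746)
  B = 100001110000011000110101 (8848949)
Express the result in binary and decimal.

Apply & to each column (1 only where both bits are 1):
  011010101111000111101010
& 100001110000011000110101
--------------------------
  000000100000000000100000

Answer: 000000100000000000100000 (131104)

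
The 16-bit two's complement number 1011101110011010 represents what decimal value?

MSB is 1, so the value is negative. Find the magnitude:
1. Invert bits:  0100010001100101
2. Add 1:        0100010001100110  = 17510
3. Apply sign:   -17510

Answer: -17510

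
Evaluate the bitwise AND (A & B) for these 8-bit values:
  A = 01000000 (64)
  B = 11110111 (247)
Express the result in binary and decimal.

Apply & to each column (1 only where both bits are 1):
  01000000
& 11110111
----------
  01000000

Answer: 01000000 (64)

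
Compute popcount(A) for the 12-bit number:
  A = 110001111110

110001111110
1-bits at positions (from bit 0 = LSB): 1, 2, 3, 4, 5, 6, 10, 11
Count = 8

Answer: 8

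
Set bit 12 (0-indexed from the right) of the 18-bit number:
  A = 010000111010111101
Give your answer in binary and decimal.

Mask = 1 << 12 = 000001000000000000
Bit 12 of A is 0, so OR-ing with the mask flips it to 1.
  010000111010111101
| 000001000000000000
--------------------
  010001111010111101

Answer: 010001111010111101 (73405)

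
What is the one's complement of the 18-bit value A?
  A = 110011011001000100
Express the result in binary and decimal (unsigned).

Flip each bit (0->1, 1->0):
  110011011001000100
  001100100110111011

Answer: 001100100110111011 (51643)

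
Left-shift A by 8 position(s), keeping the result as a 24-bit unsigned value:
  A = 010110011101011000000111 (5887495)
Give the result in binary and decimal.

Shift left by 8: drop the top 8 bit(s), append 8 zero(s) on the right.
  010110011101011000000111  ->  discard [01011001], keep [1101011000000111], append 00000000
= 110101100000011100000000

Answer: 110101100000011100000000 (14026496)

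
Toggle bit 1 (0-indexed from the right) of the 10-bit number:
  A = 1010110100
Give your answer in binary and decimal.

Mask = 1 << 1 = 0000000010
Bit 1 of A is 0; XOR with the mask flips it to 1.
  1010110100
^ 0000000010
------------
  1010110110

Answer: 1010110110 (694)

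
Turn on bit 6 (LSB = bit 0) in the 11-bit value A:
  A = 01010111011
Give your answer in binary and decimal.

Mask = 1 << 6 = 00001000000
Bit 6 of A is 0, so OR-ing with the mask flips it to 1.
  01010111011
| 00001000000
-------------
  01011111011

Answer: 01011111011 (763)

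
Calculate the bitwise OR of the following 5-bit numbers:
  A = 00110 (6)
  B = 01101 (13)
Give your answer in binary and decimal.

Apply | to each column (1 where either bit is 1):
  00110
| 01101
-------
  01111

Answer: 01111 (15)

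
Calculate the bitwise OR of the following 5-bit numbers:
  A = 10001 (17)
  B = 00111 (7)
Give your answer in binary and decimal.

Apply | to each column (1 where either bit is 1):
  10001
| 00111
-------
  10111

Answer: 10111 (23)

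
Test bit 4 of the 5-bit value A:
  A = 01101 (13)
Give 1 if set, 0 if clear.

Bit 4 is the 5th from the right.
  01101
  ^
That bit is 0.

Answer: 0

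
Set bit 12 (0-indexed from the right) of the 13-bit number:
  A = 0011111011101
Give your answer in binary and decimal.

Mask = 1 << 12 = 1000000000000
Bit 12 of A is 0, so OR-ing with the mask flips it to 1.
  0011111011101
| 1000000000000
---------------
  1011111011101

Answer: 1011111011101 (6109)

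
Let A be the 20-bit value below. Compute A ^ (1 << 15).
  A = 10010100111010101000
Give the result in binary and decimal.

Mask = 1 << 15 = 00001000000000000000
Bit 15 of A is 0; XOR with the mask flips it to 1.
  10010100111010101000
^ 00001000000000000000
----------------------
  10011100111010101000

Answer: 10011100111010101000 (642728)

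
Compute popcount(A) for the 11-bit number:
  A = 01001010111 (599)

01001010111
1-bits at positions (from bit 0 = LSB): 0, 1, 2, 4, 6, 9
Count = 6

Answer: 6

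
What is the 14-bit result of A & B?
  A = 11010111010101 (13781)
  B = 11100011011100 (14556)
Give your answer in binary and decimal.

Apply & to each column (1 only where both bits are 1):
  11010111010101
& 11100011011100
----------------
  11000011010100

Answer: 11000011010100 (12500)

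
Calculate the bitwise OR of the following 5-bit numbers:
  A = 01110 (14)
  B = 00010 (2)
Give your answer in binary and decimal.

Apply | to each column (1 where either bit is 1):
  01110
| 00010
-------
  01110

Answer: 01110 (14)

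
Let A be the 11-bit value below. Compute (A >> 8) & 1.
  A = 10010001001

Bit 8 is the 9th from the right.
  10010001001
    ^
That bit is 0.

Answer: 0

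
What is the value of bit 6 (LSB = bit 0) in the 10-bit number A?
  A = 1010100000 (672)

Bit 6 is the 7th from the right.
  1010100000
     ^
That bit is 0.

Answer: 0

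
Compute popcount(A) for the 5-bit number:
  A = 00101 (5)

00101
1-bits at positions (from bit 0 = LSB): 0, 2
Count = 2

Answer: 2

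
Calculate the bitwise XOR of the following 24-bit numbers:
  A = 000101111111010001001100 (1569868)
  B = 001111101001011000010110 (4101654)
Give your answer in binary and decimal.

Apply ^ to each column (1 where bits differ):
  000101111111010001001100
^ 001111101001011000010110
--------------------------
  001010010110001001011010

Answer: 001010010110001001011010 (2712154)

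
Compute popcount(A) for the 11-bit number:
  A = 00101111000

00101111000
1-bits at positions (from bit 0 = LSB): 3, 4, 5, 6, 8
Count = 5

Answer: 5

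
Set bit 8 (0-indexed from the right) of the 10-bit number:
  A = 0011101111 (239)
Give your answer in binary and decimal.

Mask = 1 << 8 = 0100000000
Bit 8 of A is 0, so OR-ing with the mask flips it to 1.
  0011101111
| 0100000000
------------
  0111101111

Answer: 0111101111 (495)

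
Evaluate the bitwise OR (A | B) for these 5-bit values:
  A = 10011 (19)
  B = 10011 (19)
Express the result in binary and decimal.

Apply | to each column (1 where either bit is 1):
  10011
| 10011
-------
  10011

Answer: 10011 (19)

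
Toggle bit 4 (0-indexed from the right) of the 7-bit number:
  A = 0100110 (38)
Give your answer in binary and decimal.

Mask = 1 << 4 = 0010000
Bit 4 of A is 0; XOR with the mask flips it to 1.
  0100110
^ 0010000
---------
  0110110

Answer: 0110110 (54)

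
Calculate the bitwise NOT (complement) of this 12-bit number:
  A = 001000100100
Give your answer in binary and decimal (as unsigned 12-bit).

Flip each bit (0->1, 1->0):
  001000100100
  110111011011

Answer: 110111011011 (3547)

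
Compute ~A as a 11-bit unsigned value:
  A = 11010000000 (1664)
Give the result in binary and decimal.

Flip each bit (0->1, 1->0):
  11010000000
  00101111111

Answer: 00101111111 (383)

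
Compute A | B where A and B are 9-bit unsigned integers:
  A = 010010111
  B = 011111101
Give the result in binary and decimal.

Apply | to each column (1 where either bit is 1):
  010010111
| 011111101
-----------
  011111111

Answer: 011111111 (255)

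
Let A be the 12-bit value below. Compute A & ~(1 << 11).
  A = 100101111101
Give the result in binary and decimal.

Mask = ~(1 << 11) = 011111111111
Bit 11 of A is 1, so AND-ing with the mask clears it to 0.
  100101111101
& 011111111111
--------------
  000101111101

Answer: 000101111101 (381)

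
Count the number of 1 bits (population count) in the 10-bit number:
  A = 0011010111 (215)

0011010111
1-bits at positions (from bit 0 = LSB): 0, 1, 2, 4, 6, 7
Count = 6

Answer: 6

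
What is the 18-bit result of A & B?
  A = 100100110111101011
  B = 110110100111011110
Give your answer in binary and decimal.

Apply & to each column (1 only where both bits are 1):
  100100110111101011
& 110110100111011110
--------------------
  100100100111001010

Answer: 100100100111001010 (149962)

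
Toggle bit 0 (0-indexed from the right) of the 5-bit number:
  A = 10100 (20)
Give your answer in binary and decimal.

Mask = 1 << 0 = 00001
Bit 0 of A is 0; XOR with the mask flips it to 1.
  10100
^ 00001
-------
  10101

Answer: 10101 (21)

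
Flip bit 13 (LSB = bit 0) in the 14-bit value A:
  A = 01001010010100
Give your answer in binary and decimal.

Mask = 1 << 13 = 10000000000000
Bit 13 of A is 0; XOR with the mask flips it to 1.
  01001010010100
^ 10000000000000
----------------
  11001010010100

Answer: 11001010010100 (12948)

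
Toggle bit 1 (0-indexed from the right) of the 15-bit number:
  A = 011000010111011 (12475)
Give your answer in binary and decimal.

Mask = 1 << 1 = 000000000000010
Bit 1 of A is 1; XOR with the mask flips it to 0.
  011000010111011
^ 000000000000010
-----------------
  011000010111001

Answer: 011000010111001 (12473)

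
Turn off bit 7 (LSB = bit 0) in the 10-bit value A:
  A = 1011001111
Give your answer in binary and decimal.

Mask = ~(1 << 7) = 1101111111
Bit 7 of A is 1, so AND-ing with the mask clears it to 0.
  1011001111
& 1101111111
------------
  1001001111

Answer: 1001001111 (591)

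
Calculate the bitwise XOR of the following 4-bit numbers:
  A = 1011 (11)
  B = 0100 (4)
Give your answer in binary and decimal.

Apply ^ to each column (1 where bits differ):
  1011
^ 0100
------
  1111

Answer: 1111 (15)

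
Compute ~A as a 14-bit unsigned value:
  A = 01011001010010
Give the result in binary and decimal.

Flip each bit (0->1, 1->0):
  01011001010010
  10100110101101

Answer: 10100110101101 (10669)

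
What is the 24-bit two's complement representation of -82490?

1. Binary of +82490:  000000010100001000111010
2. Invert bits:     111111101011110111000101
3. Add 1:           111111101011110111000110

Answer: 111111101011110111000110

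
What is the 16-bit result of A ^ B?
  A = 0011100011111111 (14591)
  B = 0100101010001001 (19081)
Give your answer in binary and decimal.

Apply ^ to each column (1 where bits differ):
  0011100011111111
^ 0100101010001001
------------------
  0111001001110110

Answer: 0111001001110110 (29302)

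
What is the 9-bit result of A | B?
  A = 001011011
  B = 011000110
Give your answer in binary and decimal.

Apply | to each column (1 where either bit is 1):
  001011011
| 011000110
-----------
  011011111

Answer: 011011111 (223)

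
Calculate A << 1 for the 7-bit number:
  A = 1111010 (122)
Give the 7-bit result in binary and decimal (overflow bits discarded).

Shift left by 1: drop the top 1 bit(s), append 1 zero(s) on the right.
  1111010  ->  discard [1], keep [111010], append 0
= 1110100

Answer: 1110100 (116)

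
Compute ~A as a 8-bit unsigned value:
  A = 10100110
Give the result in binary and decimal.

Flip each bit (0->1, 1->0):
  10100110
  01011001

Answer: 01011001 (89)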